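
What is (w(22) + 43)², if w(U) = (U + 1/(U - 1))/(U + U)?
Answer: 1615638025/853776 ≈ 1892.3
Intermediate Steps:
w(U) = (U + 1/(-1 + U))/(2*U) (w(U) = (U + 1/(-1 + U))/((2*U)) = (U + 1/(-1 + U))*(1/(2*U)) = (U + 1/(-1 + U))/(2*U))
(w(22) + 43)² = ((½)*(1 + 22² - 1*22)/(22*(-1 + 22)) + 43)² = ((½)*(1/22)*(1 + 484 - 22)/21 + 43)² = ((½)*(1/22)*(1/21)*463 + 43)² = (463/924 + 43)² = (40195/924)² = 1615638025/853776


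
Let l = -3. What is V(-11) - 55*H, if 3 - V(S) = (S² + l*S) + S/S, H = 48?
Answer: -2792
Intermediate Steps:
V(S) = 2 - S² + 3*S (V(S) = 3 - ((S² - 3*S) + S/S) = 3 - ((S² - 3*S) + 1) = 3 - (1 + S² - 3*S) = 3 + (-1 - S² + 3*S) = 2 - S² + 3*S)
V(-11) - 55*H = (2 - 1*(-11)² + 3*(-11)) - 55*48 = (2 - 1*121 - 33) - 2640 = (2 - 121 - 33) - 2640 = -152 - 2640 = -2792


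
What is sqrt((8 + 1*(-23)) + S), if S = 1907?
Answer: 2*sqrt(473) ≈ 43.497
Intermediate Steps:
sqrt((8 + 1*(-23)) + S) = sqrt((8 + 1*(-23)) + 1907) = sqrt((8 - 23) + 1907) = sqrt(-15 + 1907) = sqrt(1892) = 2*sqrt(473)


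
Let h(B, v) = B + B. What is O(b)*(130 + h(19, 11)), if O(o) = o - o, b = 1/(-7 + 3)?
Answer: 0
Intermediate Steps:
h(B, v) = 2*B
b = -¼ (b = 1/(-4) = -¼ ≈ -0.25000)
O(o) = 0
O(b)*(130 + h(19, 11)) = 0*(130 + 2*19) = 0*(130 + 38) = 0*168 = 0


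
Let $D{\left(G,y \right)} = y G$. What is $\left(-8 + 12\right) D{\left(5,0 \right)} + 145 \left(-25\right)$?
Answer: $-3625$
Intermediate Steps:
$D{\left(G,y \right)} = G y$
$\left(-8 + 12\right) D{\left(5,0 \right)} + 145 \left(-25\right) = \left(-8 + 12\right) 5 \cdot 0 + 145 \left(-25\right) = 4 \cdot 0 - 3625 = 0 - 3625 = -3625$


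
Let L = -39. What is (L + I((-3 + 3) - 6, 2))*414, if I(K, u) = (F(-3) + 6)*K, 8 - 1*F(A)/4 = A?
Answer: -140346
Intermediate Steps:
F(A) = 32 - 4*A
I(K, u) = 50*K (I(K, u) = ((32 - 4*(-3)) + 6)*K = ((32 + 12) + 6)*K = (44 + 6)*K = 50*K)
(L + I((-3 + 3) - 6, 2))*414 = (-39 + 50*((-3 + 3) - 6))*414 = (-39 + 50*(0 - 6))*414 = (-39 + 50*(-6))*414 = (-39 - 300)*414 = -339*414 = -140346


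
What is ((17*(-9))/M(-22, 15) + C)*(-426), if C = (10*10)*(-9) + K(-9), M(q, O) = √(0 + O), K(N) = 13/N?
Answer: 1152046/3 + 21726*√15/5 ≈ 4.0084e+5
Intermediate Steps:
M(q, O) = √O
C = -8113/9 (C = (10*10)*(-9) + 13/(-9) = 100*(-9) + 13*(-⅑) = -900 - 13/9 = -8113/9 ≈ -901.44)
((17*(-9))/M(-22, 15) + C)*(-426) = ((17*(-9))/(√15) - 8113/9)*(-426) = (-51*√15/5 - 8113/9)*(-426) = (-8113/9 - 51*√15/5)*(-426) = 1152046/3 + 21726*√15/5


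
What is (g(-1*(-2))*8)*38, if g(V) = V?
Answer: 608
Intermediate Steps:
(g(-1*(-2))*8)*38 = (-1*(-2)*8)*38 = (2*8)*38 = 16*38 = 608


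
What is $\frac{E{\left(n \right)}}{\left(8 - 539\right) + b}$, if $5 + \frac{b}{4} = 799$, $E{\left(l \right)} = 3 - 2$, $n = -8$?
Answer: $\frac{1}{2645} \approx 0.00037807$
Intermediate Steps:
$E{\left(l \right)} = 1$ ($E{\left(l \right)} = 3 - 2 = 1$)
$b = 3176$ ($b = -20 + 4 \cdot 799 = -20 + 3196 = 3176$)
$\frac{E{\left(n \right)}}{\left(8 - 539\right) + b} = \frac{1}{\left(8 - 539\right) + 3176} \cdot 1 = \frac{1}{-531 + 3176} \cdot 1 = \frac{1}{2645} \cdot 1 = \frac{1}{2645}$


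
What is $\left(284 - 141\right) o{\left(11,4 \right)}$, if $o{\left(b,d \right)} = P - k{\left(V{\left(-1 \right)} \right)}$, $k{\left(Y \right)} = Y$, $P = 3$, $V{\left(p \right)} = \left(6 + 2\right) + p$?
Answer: $-572$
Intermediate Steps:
$V{\left(p \right)} = 8 + p$
$o{\left(b,d \right)} = -4$ ($o{\left(b,d \right)} = 3 - \left(8 - 1\right) = 3 - 7 = -4$)
$\left(284 - 141\right) o{\left(11,4 \right)} = \left(284 - 141\right) \left(-4\right) = 143 \left(-4\right) = -572$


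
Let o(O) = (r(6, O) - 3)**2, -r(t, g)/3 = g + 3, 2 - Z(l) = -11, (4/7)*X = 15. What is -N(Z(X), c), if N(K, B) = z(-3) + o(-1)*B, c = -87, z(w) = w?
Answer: 7050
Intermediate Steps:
X = 105/4 (X = (7/4)*15 = 105/4 ≈ 26.250)
Z(l) = 13 (Z(l) = 2 - 1*(-11) = 2 + 11 = 13)
r(t, g) = -9 - 3*g (r(t, g) = -3*(g + 3) = -3*(3 + g) = -9 - 3*g)
o(O) = (-12 - 3*O)**2 (o(O) = ((-9 - 3*O) - 3)**2 = (-12 - 3*O)**2)
N(K, B) = -3 + 81*B (N(K, B) = -3 + (9*(4 - 1)**2)*B = -3 + (9*3**2)*B = -3 + (9*9)*B = -3 + 81*B)
-N(Z(X), c) = -(-3 + 81*(-87)) = -(-3 - 7047) = -1*(-7050) = 7050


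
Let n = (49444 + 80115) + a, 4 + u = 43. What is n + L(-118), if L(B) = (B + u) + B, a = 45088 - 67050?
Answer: 107400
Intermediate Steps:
u = 39 (u = -4 + 43 = 39)
a = -21962
L(B) = 39 + 2*B (L(B) = (B + 39) + B = (39 + B) + B = 39 + 2*B)
n = 107597 (n = (49444 + 80115) - 21962 = 129559 - 21962 = 107597)
n + L(-118) = 107597 + (39 + 2*(-118)) = 107597 + (39 - 236) = 107597 - 197 = 107400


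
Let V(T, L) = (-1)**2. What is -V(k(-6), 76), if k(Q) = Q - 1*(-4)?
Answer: -1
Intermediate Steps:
k(Q) = 4 + Q (k(Q) = Q + 4 = 4 + Q)
V(T, L) = 1
-V(k(-6), 76) = -1*1 = -1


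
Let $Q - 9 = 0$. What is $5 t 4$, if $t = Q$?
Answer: $180$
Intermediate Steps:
$Q = 9$ ($Q = 9 + 0 = 9$)
$t = 9$
$5 t 4 = 5 \cdot 9 \cdot 4 = 45 \cdot 4 = 180$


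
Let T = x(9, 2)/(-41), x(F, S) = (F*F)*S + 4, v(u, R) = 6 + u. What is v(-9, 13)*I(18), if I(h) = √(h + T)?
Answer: -6*√5863/41 ≈ -11.205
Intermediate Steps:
x(F, S) = 4 + S*F² (x(F, S) = F²*S + 4 = S*F² + 4 = 4 + S*F²)
T = -166/41 (T = (4 + 2*9²)/(-41) = (4 + 2*81)*(-1/41) = (4 + 162)*(-1/41) = 166*(-1/41) = -166/41 ≈ -4.0488)
I(h) = √(-166/41 + h) (I(h) = √(h - 166/41) = √(-166/41 + h))
v(-9, 13)*I(18) = (6 - 9)*(√(-6806 + 1681*18)/41) = -3*√(-6806 + 30258)/41 = -3*√23452/41 = -3*2*√5863/41 = -6*√5863/41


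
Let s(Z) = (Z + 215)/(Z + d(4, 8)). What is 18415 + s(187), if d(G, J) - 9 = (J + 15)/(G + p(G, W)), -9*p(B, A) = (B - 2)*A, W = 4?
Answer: 1565443/85 ≈ 18417.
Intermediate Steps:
p(B, A) = -A*(-2 + B)/9 (p(B, A) = -(B - 2)*A/9 = -(-2 + B)*A/9 = -A*(-2 + B)/9)
d(G, J) = 9 + (15 + J)/(8/9 + 5*G/9) (d(G, J) = 9 + (J + 15)/(G + (⅑)*4*(2 - G)) = 9 + (15 + J)/(G + (8/9 - 4*G/9)) = 9 + (15 + J)/(8/9 + 5*G/9))
s(Z) = (215 + Z)/(459/28 + Z) (s(Z) = (Z + 215)/(Z + 9*(23 + 8 + 5*4)/(8 + 5*4)) = (215 + Z)/(Z + 9*(23 + 8 + 20)/(8 + 20)) = (215 + Z)/(Z + 9*51/28) = (215 + Z)/(Z + 9*(1/28)*51) = (215 + Z)/(Z + 459/28) = (215 + Z)/(459/28 + Z))
18415 + s(187) = 18415 + 28*(215 + 187)/(459 + 28*187) = 18415 + 28*402/(459 + 5236) = 18415 + 28*402/5695 = 18415 + 28*(1/5695)*402 = 18415 + 168/85 = 1565443/85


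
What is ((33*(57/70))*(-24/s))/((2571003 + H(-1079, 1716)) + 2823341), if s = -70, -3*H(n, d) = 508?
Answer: 16929/9911795950 ≈ 1.7080e-6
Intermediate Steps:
H(n, d) = -508/3 (H(n, d) = -⅓*508 = -508/3)
((33*(57/70))*(-24/s))/((2571003 + H(-1079, 1716)) + 2823341) = ((33*(57/70))*(-24/(-70)))/((2571003 - 508/3) + 2823341) = ((33*(57*(1/70)))*(-24*(-1/70)))/(7712501/3 + 2823341) = ((33*(57/70))*(12/35))/(16182524/3) = ((1881/70)*(12/35))*(3/16182524) = (11286/1225)*(3/16182524) = 16929/9911795950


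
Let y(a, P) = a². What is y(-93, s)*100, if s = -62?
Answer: 864900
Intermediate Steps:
y(-93, s)*100 = (-93)²*100 = 8649*100 = 864900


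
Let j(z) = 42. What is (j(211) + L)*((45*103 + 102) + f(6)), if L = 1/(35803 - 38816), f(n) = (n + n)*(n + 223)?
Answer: 947189325/3013 ≈ 3.1437e+5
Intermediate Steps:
f(n) = 2*n*(223 + n) (f(n) = (2*n)*(223 + n) = 2*n*(223 + n))
L = -1/3013 (L = 1/(-3013) = -1/3013 ≈ -0.00033189)
(j(211) + L)*((45*103 + 102) + f(6)) = (42 - 1/3013)*((45*103 + 102) + 2*6*(223 + 6)) = 126545*((4635 + 102) + 2*6*229)/3013 = 126545*(4737 + 2748)/3013 = (126545/3013)*7485 = 947189325/3013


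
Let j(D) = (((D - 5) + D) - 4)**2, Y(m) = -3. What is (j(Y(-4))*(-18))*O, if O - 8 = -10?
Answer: 8100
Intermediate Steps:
O = -2 (O = 8 - 10 = -2)
j(D) = (-9 + 2*D)**2 (j(D) = (((-5 + D) + D) - 4)**2 = ((-5 + 2*D) - 4)**2 = (-9 + 2*D)**2)
(j(Y(-4))*(-18))*O = ((-9 + 2*(-3))**2*(-18))*(-2) = ((-9 - 6)**2*(-18))*(-2) = ((-15)**2*(-18))*(-2) = (225*(-18))*(-2) = -4050*(-2) = 8100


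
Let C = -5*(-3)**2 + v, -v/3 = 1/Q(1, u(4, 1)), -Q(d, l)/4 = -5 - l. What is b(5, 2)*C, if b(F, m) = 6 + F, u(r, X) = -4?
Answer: -2013/4 ≈ -503.25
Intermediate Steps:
Q(d, l) = 20 + 4*l (Q(d, l) = -4*(-5 - l) = 20 + 4*l)
v = -3/4 (v = -3/(20 + 4*(-4)) = -3/(20 - 16) = -3/4 ≈ -0.75000)
C = -183/4 (C = -5*(-3)**2 - 3/4 = -5*9 - 3/4 = -45 - 3/4 = -183/4 ≈ -45.750)
b(5, 2)*C = (6 + 5)*(-183/4) = 11*(-183/4) = -2013/4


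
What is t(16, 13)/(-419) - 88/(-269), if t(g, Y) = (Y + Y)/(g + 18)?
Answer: 623327/1916087 ≈ 0.32531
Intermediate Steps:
t(g, Y) = 2*Y/(18 + g) (t(g, Y) = (2*Y)/(18 + g) = 2*Y/(18 + g))
t(16, 13)/(-419) - 88/(-269) = (2*13/(18 + 16))/(-419) - 88/(-269) = (2*13/34)*(-1/419) - 88*(-1/269) = (2*13*(1/34))*(-1/419) + 88/269 = (13/17)*(-1/419) + 88/269 = -13/7123 + 88/269 = 623327/1916087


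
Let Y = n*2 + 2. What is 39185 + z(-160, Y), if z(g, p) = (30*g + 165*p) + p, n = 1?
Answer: 35049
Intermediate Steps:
Y = 4 (Y = 1*2 + 2 = 2 + 2 = 4)
z(g, p) = 30*g + 166*p
39185 + z(-160, Y) = 39185 + (30*(-160) + 166*4) = 39185 + (-4800 + 664) = 39185 - 4136 = 35049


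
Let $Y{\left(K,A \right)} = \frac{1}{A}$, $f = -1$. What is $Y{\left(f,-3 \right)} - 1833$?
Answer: $- \frac{5500}{3} \approx -1833.3$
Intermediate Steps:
$Y{\left(f,-3 \right)} - 1833 = \frac{1}{-3} - 1833 = - \frac{1}{3} - 1833 = - \frac{5500}{3}$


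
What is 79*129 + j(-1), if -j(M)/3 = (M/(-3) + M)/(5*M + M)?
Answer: 30572/3 ≈ 10191.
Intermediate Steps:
j(M) = -1/3 (j(M) = -3*(M/(-3) + M)/(5*M + M) = -3*(M*(-1/3) + M)/(6*M) = -3*(-M/3 + M)*1/(6*M) = -3*2*M/3*1/(6*M) = -3*1/9 = -1/3)
79*129 + j(-1) = 79*129 - 1/3 = 10191 - 1/3 = 30572/3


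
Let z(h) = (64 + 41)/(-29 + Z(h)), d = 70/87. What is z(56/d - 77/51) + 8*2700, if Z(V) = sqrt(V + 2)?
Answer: 4245394725/196582 - 105*sqrt(4557615)/196582 ≈ 21595.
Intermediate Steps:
d = 70/87 (d = 70*(1/87) = 70/87 ≈ 0.80460)
Z(V) = sqrt(2 + V)
z(h) = 105/(-29 + sqrt(2 + h)) (z(h) = (64 + 41)/(-29 + sqrt(2 + h)) = 105/(-29 + sqrt(2 + h)))
z(56/d - 77/51) + 8*2700 = 105/(-29 + sqrt(2 + (56/(70/87) - 77/51))) + 8*2700 = 105/(-29 + sqrt(2 + (56*(87/70) - 77*1/51))) + 21600 = 105/(-29 + sqrt(2 + (348/5 - 77/51))) + 21600 = 105/(-29 + sqrt(2 + 17363/255)) + 21600 = 105/(-29 + sqrt(17873/255)) + 21600 = 105/(-29 + sqrt(4557615)/255) + 21600 = 21600 + 105/(-29 + sqrt(4557615)/255)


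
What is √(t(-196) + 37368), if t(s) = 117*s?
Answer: 6*√401 ≈ 120.15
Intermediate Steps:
√(t(-196) + 37368) = √(117*(-196) + 37368) = √(-22932 + 37368) = √14436 = 6*√401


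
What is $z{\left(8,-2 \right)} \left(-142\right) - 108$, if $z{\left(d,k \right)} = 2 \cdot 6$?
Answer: $-1812$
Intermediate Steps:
$z{\left(d,k \right)} = 12$
$z{\left(8,-2 \right)} \left(-142\right) - 108 = 12 \left(-142\right) - 108 = -1704 - 108 = -1812$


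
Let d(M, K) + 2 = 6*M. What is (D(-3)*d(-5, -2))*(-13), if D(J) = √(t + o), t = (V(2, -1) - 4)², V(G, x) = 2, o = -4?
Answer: 0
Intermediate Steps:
t = 4 (t = (2 - 4)² = (-2)² = 4)
D(J) = 0 (D(J) = √(4 - 4) = √0 = 0)
d(M, K) = -2 + 6*M
(D(-3)*d(-5, -2))*(-13) = (0*(-2 + 6*(-5)))*(-13) = (0*(-2 - 30))*(-13) = (0*(-32))*(-13) = 0*(-13) = 0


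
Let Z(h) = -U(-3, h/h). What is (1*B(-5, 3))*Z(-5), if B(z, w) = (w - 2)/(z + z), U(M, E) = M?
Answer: -3/10 ≈ -0.30000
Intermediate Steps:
B(z, w) = (-2 + w)/(2*z) (B(z, w) = (-2 + w)/((2*z)) = (-2 + w)*(1/(2*z)) = (-2 + w)/(2*z))
Z(h) = 3 (Z(h) = -1*(-3) = 3)
(1*B(-5, 3))*Z(-5) = (1*((1/2)*(-2 + 3)/(-5)))*3 = (1*((1/2)*(-1/5)*1))*3 = (1*(-1/10))*3 = -1/10*3 = -3/10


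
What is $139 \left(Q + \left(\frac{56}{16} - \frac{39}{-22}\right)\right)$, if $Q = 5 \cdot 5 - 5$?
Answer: $\frac{38642}{11} \approx 3512.9$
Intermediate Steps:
$Q = 20$ ($Q = 25 - 5 = 20$)
$139 \left(Q + \left(\frac{56}{16} - \frac{39}{-22}\right)\right) = 139 \left(20 + \left(\frac{56}{16} - \frac{39}{-22}\right)\right) = 139 \left(20 + \left(56 \cdot \frac{1}{16} - - \frac{39}{22}\right)\right) = 139 \left(20 + \left(\frac{7}{2} + \frac{39}{22}\right)\right) = 139 \left(20 + \frac{58}{11}\right) = 139 \cdot \frac{278}{11} = \frac{38642}{11}$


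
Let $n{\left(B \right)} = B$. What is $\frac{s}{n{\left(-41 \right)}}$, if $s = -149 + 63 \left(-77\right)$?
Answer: $\frac{5000}{41} \approx 121.95$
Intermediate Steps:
$s = -5000$ ($s = -149 - 4851 = -5000$)
$\frac{s}{n{\left(-41 \right)}} = - \frac{5000}{-41} = \left(-5000\right) \left(- \frac{1}{41}\right) = \frac{5000}{41}$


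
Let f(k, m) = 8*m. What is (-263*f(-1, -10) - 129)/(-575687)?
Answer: -20911/575687 ≈ -0.036324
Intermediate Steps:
(-263*f(-1, -10) - 129)/(-575687) = (-2104*(-10) - 129)/(-575687) = (-263*(-80) - 129)*(-1/575687) = (21040 - 129)*(-1/575687) = 20911*(-1/575687) = -20911/575687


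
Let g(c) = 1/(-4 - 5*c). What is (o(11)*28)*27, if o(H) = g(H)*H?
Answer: -8316/59 ≈ -140.95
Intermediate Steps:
o(H) = -H/(4 + 5*H) (o(H) = (-1/(4 + 5*H))*H = -H/(4 + 5*H))
(o(11)*28)*27 = (-1*11/(4 + 5*11)*28)*27 = (-1*11/(4 + 55)*28)*27 = (-1*11/59*28)*27 = (-1*11*1/59*28)*27 = -11/59*28*27 = -308/59*27 = -8316/59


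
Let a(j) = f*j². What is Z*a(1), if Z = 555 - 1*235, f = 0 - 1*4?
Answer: -1280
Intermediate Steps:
f = -4 (f = 0 - 4 = -4)
a(j) = -4*j²
Z = 320 (Z = 555 - 235 = 320)
Z*a(1) = 320*(-4*1²) = 320*(-4*1) = 320*(-4) = -1280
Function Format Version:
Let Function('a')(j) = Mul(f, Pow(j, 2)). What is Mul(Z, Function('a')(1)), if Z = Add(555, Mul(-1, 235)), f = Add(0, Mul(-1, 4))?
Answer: -1280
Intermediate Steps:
f = -4 (f = Add(0, -4) = -4)
Function('a')(j) = Mul(-4, Pow(j, 2))
Z = 320 (Z = Add(555, -235) = 320)
Mul(Z, Function('a')(1)) = Mul(320, Mul(-4, Pow(1, 2))) = Mul(320, Mul(-4, 1)) = Mul(320, -4) = -1280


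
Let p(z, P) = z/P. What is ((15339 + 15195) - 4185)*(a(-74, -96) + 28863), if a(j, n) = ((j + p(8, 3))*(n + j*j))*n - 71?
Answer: 971514822168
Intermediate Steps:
a(j, n) = -71 + n*(8/3 + j)*(n + j**2) (a(j, n) = ((j + 8/3)*(n + j*j))*n - 71 = ((j + 8*(1/3))*(n + j**2))*n - 71 = ((j + 8/3)*(n + j**2))*n - 71 = ((8/3 + j)*(n + j**2))*n - 71 = n*(8/3 + j)*(n + j**2) - 71 = -71 + n*(8/3 + j)*(n + j**2))
((15339 + 15195) - 4185)*(a(-74, -96) + 28863) = ((15339 + 15195) - 4185)*((-71 + (8/3)*(-96)**2 - 74*(-96)**2 - 96*(-74)**3 + (8/3)*(-96)*(-74)**2) + 28863) = (30534 - 4185)*((-71 + (8/3)*9216 - 74*9216 - 96*(-405224) + (8/3)*(-96)*5476) + 28863) = 26349*((-71 + 24576 - 681984 + 38901504 - 1401856) + 28863) = 26349*(36842169 + 28863) = 26349*36871032 = 971514822168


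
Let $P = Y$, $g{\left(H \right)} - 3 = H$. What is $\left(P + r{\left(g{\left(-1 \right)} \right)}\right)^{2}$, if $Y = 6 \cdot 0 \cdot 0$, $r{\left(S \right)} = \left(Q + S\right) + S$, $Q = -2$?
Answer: $4$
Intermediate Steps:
$g{\left(H \right)} = 3 + H$
$r{\left(S \right)} = -2 + 2 S$ ($r{\left(S \right)} = \left(-2 + S\right) + S = -2 + 2 S$)
$Y = 0$ ($Y = 0 \cdot 0 = 0$)
$P = 0$
$\left(P + r{\left(g{\left(-1 \right)} \right)}\right)^{2} = \left(0 - \left(2 - 2 \left(3 - 1\right)\right)\right)^{2} = \left(0 + \left(-2 + 2 \cdot 2\right)\right)^{2} = \left(0 + \left(-2 + 4\right)\right)^{2} = \left(0 + 2\right)^{2} = 2^{2} = 4$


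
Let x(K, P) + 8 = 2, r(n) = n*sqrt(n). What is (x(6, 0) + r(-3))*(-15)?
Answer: 90 + 45*I*sqrt(3) ≈ 90.0 + 77.942*I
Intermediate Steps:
r(n) = n**(3/2)
x(K, P) = -6 (x(K, P) = -8 + 2 = -6)
(x(6, 0) + r(-3))*(-15) = (-6 + (-3)**(3/2))*(-15) = (-6 - 3*I*sqrt(3))*(-15) = 90 + 45*I*sqrt(3)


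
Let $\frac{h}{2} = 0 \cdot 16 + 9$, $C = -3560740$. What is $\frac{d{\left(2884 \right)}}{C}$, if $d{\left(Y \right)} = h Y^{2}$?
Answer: $- \frac{37428552}{890185} \approx -42.046$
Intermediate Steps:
$h = 18$ ($h = 2 \left(0 \cdot 16 + 9\right) = 2 \left(0 + 9\right) = 2 \cdot 9 = 18$)
$d{\left(Y \right)} = 18 Y^{2}$
$\frac{d{\left(2884 \right)}}{C} = \frac{18 \cdot 2884^{2}}{-3560740} = 18 \cdot 8317456 \left(- \frac{1}{3560740}\right) = 149714208 \left(- \frac{1}{3560740}\right) = - \frac{37428552}{890185}$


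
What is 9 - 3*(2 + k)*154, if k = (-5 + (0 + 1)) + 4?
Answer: -915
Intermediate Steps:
k = 0 (k = (-5 + 1) + 4 = -4 + 4 = 0)
9 - 3*(2 + k)*154 = 9 - 3*(2 + 0)*154 = 9 - 3*2*154 = 9 - 6*154 = 9 - 924 = -915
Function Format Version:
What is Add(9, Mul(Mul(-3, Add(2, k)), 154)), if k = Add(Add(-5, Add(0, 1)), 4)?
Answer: -915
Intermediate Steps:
k = 0 (k = Add(Add(-5, 1), 4) = Add(-4, 4) = 0)
Add(9, Mul(Mul(-3, Add(2, k)), 154)) = Add(9, Mul(Mul(-3, Add(2, 0)), 154)) = Add(9, Mul(Mul(-3, 2), 154)) = Add(9, Mul(-6, 154)) = Add(9, -924) = -915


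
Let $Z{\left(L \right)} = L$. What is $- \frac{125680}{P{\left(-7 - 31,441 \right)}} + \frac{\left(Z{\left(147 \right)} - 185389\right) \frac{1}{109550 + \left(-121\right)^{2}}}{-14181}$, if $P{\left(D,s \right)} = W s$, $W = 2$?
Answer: $- \frac{12296749541102}{86296475979} \approx -142.49$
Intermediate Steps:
$P{\left(D,s \right)} = 2 s$
$- \frac{125680}{P{\left(-7 - 31,441 \right)}} + \frac{\left(Z{\left(147 \right)} - 185389\right) \frac{1}{109550 + \left(-121\right)^{2}}}{-14181} = - \frac{125680}{2 \cdot 441} + \frac{\left(147 - 185389\right) \frac{1}{109550 + \left(-121\right)^{2}}}{-14181} = - \frac{125680}{882} + - \frac{185242}{109550 + 14641} \left(- \frac{1}{14181}\right) = \left(-125680\right) \frac{1}{882} + - \frac{185242}{124191} \left(- \frac{1}{14181}\right) = - \frac{62840}{441} + \left(-185242\right) \frac{1}{124191} \left(- \frac{1}{14181}\right) = - \frac{62840}{441} - - \frac{185242}{1761152571} = - \frac{62840}{441} + \frac{185242}{1761152571} = - \frac{12296749541102}{86296475979}$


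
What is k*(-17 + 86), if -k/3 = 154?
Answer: -31878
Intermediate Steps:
k = -462 (k = -3*154 = -462)
k*(-17 + 86) = -462*(-17 + 86) = -462*69 = -31878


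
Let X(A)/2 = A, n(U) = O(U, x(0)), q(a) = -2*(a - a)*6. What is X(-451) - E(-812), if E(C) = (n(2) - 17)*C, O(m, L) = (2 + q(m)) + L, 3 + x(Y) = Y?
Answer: -15518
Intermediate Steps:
q(a) = 0 (q(a) = -2*0*6 = 0*6 = 0)
x(Y) = -3 + Y
O(m, L) = 2 + L (O(m, L) = (2 + 0) + L = 2 + L)
n(U) = -1 (n(U) = 2 + (-3 + 0) = 2 - 3 = -1)
X(A) = 2*A
E(C) = -18*C (E(C) = (-1 - 17)*C = -18*C)
X(-451) - E(-812) = 2*(-451) - (-18)*(-812) = -902 - 1*14616 = -902 - 14616 = -15518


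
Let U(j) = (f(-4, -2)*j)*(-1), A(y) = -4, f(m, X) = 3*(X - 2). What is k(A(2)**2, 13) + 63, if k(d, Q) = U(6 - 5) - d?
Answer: 59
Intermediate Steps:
f(m, X) = -6 + 3*X (f(m, X) = 3*(-2 + X) = -6 + 3*X)
U(j) = 12*j (U(j) = ((-6 + 3*(-2))*j)*(-1) = ((-6 - 6)*j)*(-1) = -12*j*(-1) = 12*j)
k(d, Q) = 12 - d (k(d, Q) = 12*(6 - 5) - d = 12*1 - d = 12 - d)
k(A(2)**2, 13) + 63 = (12 - 1*(-4)**2) + 63 = (12 - 1*16) + 63 = (12 - 16) + 63 = -4 + 63 = 59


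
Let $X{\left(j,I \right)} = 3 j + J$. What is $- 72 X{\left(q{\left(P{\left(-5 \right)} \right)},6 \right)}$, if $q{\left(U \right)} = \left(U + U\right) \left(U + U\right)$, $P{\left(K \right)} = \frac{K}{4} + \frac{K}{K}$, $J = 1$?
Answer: $-126$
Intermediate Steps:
$P{\left(K \right)} = 1 + \frac{K}{4}$ ($P{\left(K \right)} = K \frac{1}{4} + 1 = \frac{K}{4} + 1 = 1 + \frac{K}{4}$)
$q{\left(U \right)} = 4 U^{2}$ ($q{\left(U \right)} = 2 U 2 U = 4 U^{2}$)
$X{\left(j,I \right)} = 1 + 3 j$ ($X{\left(j,I \right)} = 3 j + 1 = 1 + 3 j$)
$- 72 X{\left(q{\left(P{\left(-5 \right)} \right)},6 \right)} = - 72 \left(1 + 3 \cdot 4 \left(1 + \frac{1}{4} \left(-5\right)\right)^{2}\right) = - 72 \left(1 + 3 \cdot 4 \left(1 - \frac{5}{4}\right)^{2}\right) = - 72 \left(1 + 3 \cdot 4 \left(- \frac{1}{4}\right)^{2}\right) = - 72 \left(1 + 3 \cdot 4 \cdot \frac{1}{16}\right) = - 72 \left(1 + 3 \cdot \frac{1}{4}\right) = - 72 \left(1 + \frac{3}{4}\right) = \left(-72\right) \frac{7}{4} = -126$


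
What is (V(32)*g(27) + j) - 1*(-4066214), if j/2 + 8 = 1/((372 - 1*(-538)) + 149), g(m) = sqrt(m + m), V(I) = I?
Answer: 4306103684/1059 + 96*sqrt(6) ≈ 4.0664e+6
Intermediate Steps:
g(m) = sqrt(2)*sqrt(m) (g(m) = sqrt(2*m) = sqrt(2)*sqrt(m))
j = -16942/1059 (j = -16 + 2/((372 - 1*(-538)) + 149) = -16 + 2/((372 + 538) + 149) = -16 + 2/(910 + 149) = -16 + 2/1059 = -16942/1059 ≈ -15.998)
(V(32)*g(27) + j) - 1*(-4066214) = (32*(sqrt(2)*sqrt(27)) - 16942/1059) - 1*(-4066214) = (32*(sqrt(2)*(3*sqrt(3))) - 16942/1059) + 4066214 = (32*(3*sqrt(6)) - 16942/1059) + 4066214 = (96*sqrt(6) - 16942/1059) + 4066214 = (-16942/1059 + 96*sqrt(6)) + 4066214 = 4306103684/1059 + 96*sqrt(6)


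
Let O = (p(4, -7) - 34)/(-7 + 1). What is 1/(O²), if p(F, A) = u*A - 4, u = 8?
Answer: 9/2209 ≈ 0.0040742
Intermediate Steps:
p(F, A) = -4 + 8*A (p(F, A) = 8*A - 4 = -4 + 8*A)
O = 47/3 (O = ((-4 + 8*(-7)) - 34)/(-7 + 1) = ((-4 - 56) - 34)/(-6) = (-60 - 34)*(-⅙) = -94*(-⅙) = 47/3 ≈ 15.667)
1/(O²) = 1/((47/3)²) = 1/(2209/9) = 9/2209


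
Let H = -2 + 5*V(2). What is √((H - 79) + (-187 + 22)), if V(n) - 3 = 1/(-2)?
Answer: I*√934/2 ≈ 15.281*I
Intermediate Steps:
V(n) = 5/2 (V(n) = 3 + 1/(-2) = 3 - ½ = 5/2)
H = 21/2 (H = -2 + 5*(5/2) = -2 + 25/2 = 21/2 ≈ 10.500)
√((H - 79) + (-187 + 22)) = √((21/2 - 79) + (-187 + 22)) = √(-137/2 - 165) = √(-467/2) = I*√934/2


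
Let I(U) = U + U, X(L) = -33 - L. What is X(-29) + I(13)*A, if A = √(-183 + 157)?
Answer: -4 + 26*I*√26 ≈ -4.0 + 132.57*I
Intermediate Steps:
I(U) = 2*U
A = I*√26 (A = √(-26) = I*√26 ≈ 5.099*I)
X(-29) + I(13)*A = (-33 - 1*(-29)) + (2*13)*(I*√26) = (-33 + 29) + 26*(I*√26) = -4 + 26*I*√26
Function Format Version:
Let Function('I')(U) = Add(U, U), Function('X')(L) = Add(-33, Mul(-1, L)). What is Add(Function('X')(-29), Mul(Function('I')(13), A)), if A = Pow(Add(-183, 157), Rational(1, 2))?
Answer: Add(-4, Mul(26, I, Pow(26, Rational(1, 2)))) ≈ Add(-4.0000, Mul(132.57, I))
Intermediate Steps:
Function('I')(U) = Mul(2, U)
A = Mul(I, Pow(26, Rational(1, 2))) (A = Pow(-26, Rational(1, 2)) = Mul(I, Pow(26, Rational(1, 2))) ≈ Mul(5.0990, I))
Add(Function('X')(-29), Mul(Function('I')(13), A)) = Add(Add(-33, Mul(-1, -29)), Mul(Mul(2, 13), Mul(I, Pow(26, Rational(1, 2))))) = Add(Add(-33, 29), Mul(26, Mul(I, Pow(26, Rational(1, 2))))) = Add(-4, Mul(26, I, Pow(26, Rational(1, 2))))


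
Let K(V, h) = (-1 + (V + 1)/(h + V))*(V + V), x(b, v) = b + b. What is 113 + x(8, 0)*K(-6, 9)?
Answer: 625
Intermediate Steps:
x(b, v) = 2*b
K(V, h) = 2*V*(-1 + (1 + V)/(V + h)) (K(V, h) = (-1 + (1 + V)/(V + h))*(2*V) = 2*V*(-1 + (1 + V)/(V + h)))
113 + x(8, 0)*K(-6, 9) = 113 + (2*8)*(2*(-6)*(1 - 1*9)/(-6 + 9)) = 113 + 16*(2*(-6)*(1 - 9)/3) = 113 + 16*(2*(-6)*(1/3)*(-8)) = 113 + 16*32 = 113 + 512 = 625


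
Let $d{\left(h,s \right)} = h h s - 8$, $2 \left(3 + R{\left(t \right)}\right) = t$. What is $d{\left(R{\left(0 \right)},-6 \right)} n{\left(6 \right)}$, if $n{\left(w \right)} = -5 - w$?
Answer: $682$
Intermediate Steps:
$R{\left(t \right)} = -3 + \frac{t}{2}$
$d{\left(h,s \right)} = -8 + s h^{2}$ ($d{\left(h,s \right)} = h^{2} s - 8 = s h^{2} - 8 = -8 + s h^{2}$)
$d{\left(R{\left(0 \right)},-6 \right)} n{\left(6 \right)} = \left(-8 - 6 \left(-3 + \frac{1}{2} \cdot 0\right)^{2}\right) \left(-5 - 6\right) = \left(-8 - 6 \left(-3 + 0\right)^{2}\right) \left(-5 - 6\right) = \left(-8 - 6 \left(-3\right)^{2}\right) \left(-11\right) = \left(-8 - 54\right) \left(-11\right) = \left(-62\right) \left(-11\right) = 682$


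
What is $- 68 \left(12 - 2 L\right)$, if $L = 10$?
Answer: $544$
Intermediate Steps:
$- 68 \left(12 - 2 L\right) = - 68 \left(12 - 20\right) = \left(-68\right) \left(-8\right) = 544$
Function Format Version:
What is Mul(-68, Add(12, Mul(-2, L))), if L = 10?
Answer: 544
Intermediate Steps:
Mul(-68, Add(12, Mul(-2, L))) = Mul(-68, Add(12, Mul(-2, 10))) = Mul(-68, Add(12, -20)) = Mul(-68, -8) = 544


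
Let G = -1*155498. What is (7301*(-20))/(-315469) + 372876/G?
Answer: -968622458/500559169 ≈ -1.9351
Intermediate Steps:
G = -155498
(7301*(-20))/(-315469) + 372876/G = (7301*(-20))/(-315469) + 372876/(-155498) = -146020*(-1/315469) + 372876*(-1/155498) = 20860/45067 - 26634/11107 = -968622458/500559169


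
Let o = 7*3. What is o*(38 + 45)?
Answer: 1743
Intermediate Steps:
o = 21
o*(38 + 45) = 21*(38 + 45) = 21*83 = 1743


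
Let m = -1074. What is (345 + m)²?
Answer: 531441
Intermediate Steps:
(345 + m)² = (345 - 1074)² = (-729)² = 531441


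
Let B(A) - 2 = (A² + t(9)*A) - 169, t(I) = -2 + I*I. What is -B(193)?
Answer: -52329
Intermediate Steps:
t(I) = -2 + I²
B(A) = -167 + A² + 79*A (B(A) = 2 + ((A² + (-2 + 9²)*A) - 169) = 2 + ((A² + (-2 + 81)*A) - 169) = 2 + ((A² + 79*A) - 169) = 2 + (-169 + A² + 79*A) = -167 + A² + 79*A)
-B(193) = -(-167 + 193² + 79*193) = -(-167 + 37249 + 15247) = -1*52329 = -52329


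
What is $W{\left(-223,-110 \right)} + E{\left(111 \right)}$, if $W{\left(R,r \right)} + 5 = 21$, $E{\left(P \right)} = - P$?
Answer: $-95$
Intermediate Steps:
$W{\left(R,r \right)} = 16$ ($W{\left(R,r \right)} = -5 + 21 = 16$)
$W{\left(-223,-110 \right)} + E{\left(111 \right)} = 16 - 111 = -95$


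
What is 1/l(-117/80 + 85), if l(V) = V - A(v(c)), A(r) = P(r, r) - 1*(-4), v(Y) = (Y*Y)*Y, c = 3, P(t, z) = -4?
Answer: 80/6683 ≈ 0.011971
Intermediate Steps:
v(Y) = Y**3 (v(Y) = Y**2*Y = Y**3)
A(r) = 0 (A(r) = -4 - 1*(-4) = -4 + 4 = 0)
l(V) = V (l(V) = V - 1*0 = V + 0 = V)
1/l(-117/80 + 85) = 1/(-117/80 + 85) = 1/(6683/80) = 80/6683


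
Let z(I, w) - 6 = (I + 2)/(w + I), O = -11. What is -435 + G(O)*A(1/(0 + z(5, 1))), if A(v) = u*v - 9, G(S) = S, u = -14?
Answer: -13524/43 ≈ -314.51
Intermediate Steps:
z(I, w) = 6 + (2 + I)/(I + w) (z(I, w) = 6 + (I + 2)/(w + I) = 6 + (2 + I)/(I + w))
A(v) = -9 - 14*v (A(v) = -14*v - 9 = -9 - 14*v)
-435 + G(O)*A(1/(0 + z(5, 1))) = -435 - 11*(-9 - 14/(0 + (2 + 6*1 + 7*5)/(5 + 1))) = -435 - 11*(-9 - 14/(0 + (2 + 6 + 35)/6)) = -435 - 11*(-9 - 14/(0 + (1/6)*43)) = -435 - 11*(-9 - 14/(0 + 43/6)) = -435 - 11*(-9 - 14/43/6) = -435 - 11*(-9 - 14*6/43) = -435 - 11*(-9 - 84/43) = -435 - 11*(-471/43) = -435 + 5181/43 = -13524/43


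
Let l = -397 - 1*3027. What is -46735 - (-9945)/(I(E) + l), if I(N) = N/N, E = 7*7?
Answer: -53327950/1141 ≈ -46738.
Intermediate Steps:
E = 49
l = -3424 (l = -397 - 3027 = -3424)
I(N) = 1
-46735 - (-9945)/(I(E) + l) = -46735 - (-9945)/(1 - 3424) = -46735 - (-9945)/(-3423) = -46735 - (-9945)*(-1)/3423 = -46735 - 1*3315/1141 = -46735 - 3315/1141 = -53327950/1141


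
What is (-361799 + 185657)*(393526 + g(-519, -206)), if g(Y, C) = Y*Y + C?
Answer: -116725956702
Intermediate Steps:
g(Y, C) = C + Y² (g(Y, C) = Y² + C = C + Y²)
(-361799 + 185657)*(393526 + g(-519, -206)) = (-361799 + 185657)*(393526 + (-206 + (-519)²)) = -176142*(393526 + (-206 + 269361)) = -176142*(393526 + 269155) = -176142*662681 = -116725956702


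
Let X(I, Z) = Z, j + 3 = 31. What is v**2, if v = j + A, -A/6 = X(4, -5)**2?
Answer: 14884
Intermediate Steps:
j = 28 (j = -3 + 31 = 28)
A = -150 (A = -6*(-5)**2 = -6*25 = -150)
v = -122 (v = 28 - 150 = -122)
v**2 = (-122)**2 = 14884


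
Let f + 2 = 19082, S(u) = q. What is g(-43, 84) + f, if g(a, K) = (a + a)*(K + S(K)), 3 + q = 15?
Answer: 10824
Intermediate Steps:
q = 12 (q = -3 + 15 = 12)
S(u) = 12
g(a, K) = 2*a*(12 + K) (g(a, K) = (a + a)*(K + 12) = (2*a)*(12 + K) = 2*a*(12 + K))
f = 19080 (f = -2 + 19082 = 19080)
g(-43, 84) + f = 2*(-43)*(12 + 84) + 19080 = 2*(-43)*96 + 19080 = -8256 + 19080 = 10824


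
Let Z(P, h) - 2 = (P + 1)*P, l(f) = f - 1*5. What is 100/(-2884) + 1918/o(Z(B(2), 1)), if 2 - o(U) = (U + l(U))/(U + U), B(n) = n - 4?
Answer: 11062699/9373 ≈ 1180.3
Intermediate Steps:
B(n) = -4 + n
l(f) = -5 + f (l(f) = f - 5 = -5 + f)
Z(P, h) = 2 + P*(1 + P) (Z(P, h) = 2 + (P + 1)*P = 2 + (1 + P)*P = 2 + P*(1 + P))
o(U) = 2 - (-5 + 2*U)/(2*U) (o(U) = 2 - (U + (-5 + U))/(U + U) = 2 - (-5 + 2*U)/(2*U))
100/(-2884) + 1918/o(Z(B(2), 1)) = 100/(-2884) + 1918/(((5/2 + (2 + (-4 + 2) + (-4 + 2)**2))/(2 + (-4 + 2) + (-4 + 2)**2))) = 100*(-1/2884) + 1918/(((5/2 + (2 - 2 + (-2)**2))/(2 - 2 + (-2)**2))) = -25/721 + 1918/(((5/2 + (2 - 2 + 4))/(2 - 2 + 4))) = -25/721 + 1918/(((5/2 + 4)/4)) = -25/721 + 1918/(((1/4)*(13/2))) = -25/721 + 1918/(13/8) = -25/721 + 1918*(8/13) = -25/721 + 15344/13 = 11062699/9373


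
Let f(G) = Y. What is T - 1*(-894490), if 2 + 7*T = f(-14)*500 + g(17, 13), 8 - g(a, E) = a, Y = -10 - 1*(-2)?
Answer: 893917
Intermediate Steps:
Y = -8 (Y = -10 + 2 = -8)
g(a, E) = 8 - a
f(G) = -8
T = -573 (T = -2/7 + (-8*500 + (8 - 1*17))/7 = -2/7 + (-4000 + (8 - 17))/7 = -2/7 + (-4000 - 9)/7 = -2/7 + (1/7)*(-4009) = -2/7 - 4009/7 = -573)
T - 1*(-894490) = -573 - 1*(-894490) = -573 + 894490 = 893917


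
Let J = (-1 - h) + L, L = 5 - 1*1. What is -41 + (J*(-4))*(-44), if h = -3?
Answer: 1015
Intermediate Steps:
L = 4 (L = 5 - 1 = 4)
J = 6 (J = (-1 - 1*(-3)) + 4 = (-1 + 3) + 4 = 2 + 4 = 6)
-41 + (J*(-4))*(-44) = -41 + (6*(-4))*(-44) = -41 - 24*(-44) = -41 + 1056 = 1015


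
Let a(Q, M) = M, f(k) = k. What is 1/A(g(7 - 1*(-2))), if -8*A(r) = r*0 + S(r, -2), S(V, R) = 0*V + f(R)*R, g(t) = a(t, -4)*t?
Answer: -2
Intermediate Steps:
g(t) = -4*t
S(V, R) = R² (S(V, R) = 0*V + R*R = 0 + R² = R²)
A(r) = -½ (A(r) = -(r*0 + (-2)²)/8 = -(0 + 4)/8 = -⅛*4 = -½)
1/A(g(7 - 1*(-2))) = 1/(-½) = -2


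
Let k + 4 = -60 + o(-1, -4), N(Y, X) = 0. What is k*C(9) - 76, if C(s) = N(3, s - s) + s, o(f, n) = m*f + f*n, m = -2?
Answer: -598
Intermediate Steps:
o(f, n) = -2*f + f*n
k = -58 (k = -4 + (-60 - (-2 - 4)) = -4 + (-60 - 1*(-6)) = -4 + (-60 + 6) = -4 - 54 = -58)
C(s) = s (C(s) = 0 + s = s)
k*C(9) - 76 = -58*9 - 76 = -522 - 76 = -598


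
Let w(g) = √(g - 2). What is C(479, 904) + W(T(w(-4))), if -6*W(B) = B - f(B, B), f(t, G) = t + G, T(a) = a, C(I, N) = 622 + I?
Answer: 1101 + I*√6/6 ≈ 1101.0 + 0.40825*I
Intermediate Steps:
w(g) = √(-2 + g)
f(t, G) = G + t
W(B) = B/6 (W(B) = -(B - (B + B))/6 = -(B - 2*B)/6 = -(-1)*B/6 = B/6)
C(479, 904) + W(T(w(-4))) = (622 + 479) + √(-2 - 4)/6 = 1101 + √(-6)/6 = 1101 + (I*√6)/6 = 1101 + I*√6/6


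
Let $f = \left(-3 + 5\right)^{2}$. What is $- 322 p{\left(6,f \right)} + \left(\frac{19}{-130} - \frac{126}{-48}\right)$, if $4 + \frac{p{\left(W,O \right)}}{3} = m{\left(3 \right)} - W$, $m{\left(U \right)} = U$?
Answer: $\frac{3517529}{520} \approx 6764.5$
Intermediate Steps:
$f = 4$ ($f = 2^{2} = 4$)
$p{\left(W,O \right)} = -3 - 3 W$ ($p{\left(W,O \right)} = -12 + 3 \left(3 - W\right) = -12 - \left(-9 + 3 W\right) = -3 - 3 W$)
$- 322 p{\left(6,f \right)} + \left(\frac{19}{-130} - \frac{126}{-48}\right) = - 322 \left(-3 - 18\right) + \left(\frac{19}{-130} - \frac{126}{-48}\right) = - 322 \left(-3 - 18\right) + \left(19 \left(- \frac{1}{130}\right) - - \frac{21}{8}\right) = \left(-322\right) \left(-21\right) + \left(- \frac{19}{130} + \frac{21}{8}\right) = 6762 + \frac{1289}{520} = \frac{3517529}{520}$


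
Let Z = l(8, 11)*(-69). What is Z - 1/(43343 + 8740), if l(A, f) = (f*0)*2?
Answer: -1/52083 ≈ -1.9200e-5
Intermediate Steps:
l(A, f) = 0 (l(A, f) = 0*2 = 0)
Z = 0 (Z = 0*(-69) = 0)
Z - 1/(43343 + 8740) = 0 - 1/(43343 + 8740) = 0 - 1/52083 = -1/52083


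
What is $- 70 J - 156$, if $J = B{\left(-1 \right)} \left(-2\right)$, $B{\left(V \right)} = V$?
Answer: $-296$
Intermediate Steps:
$J = 2$ ($J = \left(-1\right) \left(-2\right) = 2$)
$- 70 J - 156 = \left(-70\right) 2 - 156 = -140 - 156 = -296$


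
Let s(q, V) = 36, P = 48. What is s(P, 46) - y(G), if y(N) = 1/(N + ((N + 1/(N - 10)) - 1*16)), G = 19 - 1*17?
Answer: 3500/97 ≈ 36.082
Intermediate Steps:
G = 2 (G = 19 - 17 = 2)
y(N) = 1/(-16 + 1/(-10 + N) + 2*N) (y(N) = 1/(N + ((N + 1/(-10 + N)) - 16)) = 1/(N + (-16 + N + 1/(-10 + N))) = 1/(-16 + 1/(-10 + N) + 2*N))
s(P, 46) - y(G) = 36 - (-10 + 2)/(161 - 36*2 + 2*2**2) = 36 - (-8)/(161 - 72 + 2*4) = 36 - (-8)/(161 - 72 + 8) = 36 - (-8)/97 = 36 - 1*(-8/97) = 36 + 8/97 = 3500/97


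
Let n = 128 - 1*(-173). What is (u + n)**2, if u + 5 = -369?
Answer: 5329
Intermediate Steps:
u = -374 (u = -5 - 369 = -374)
n = 301 (n = 128 + 173 = 301)
(u + n)**2 = (-374 + 301)**2 = (-73)**2 = 5329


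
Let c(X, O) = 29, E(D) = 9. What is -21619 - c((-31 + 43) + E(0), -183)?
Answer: -21648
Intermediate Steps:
-21619 - c((-31 + 43) + E(0), -183) = -21619 - 1*29 = -21619 - 29 = -21648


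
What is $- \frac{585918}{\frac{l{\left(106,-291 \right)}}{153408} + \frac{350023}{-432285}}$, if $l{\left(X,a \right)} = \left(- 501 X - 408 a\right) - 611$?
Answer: $\frac{12951908258647680}{8531016083} \approx 1.5182 \cdot 10^{6}$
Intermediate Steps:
$l{\left(X,a \right)} = -611 - 501 X - 408 a$
$- \frac{585918}{\frac{l{\left(106,-291 \right)}}{153408} + \frac{350023}{-432285}} = - \frac{585918}{\frac{-611 - 53106 - -118728}{153408} + \frac{350023}{-432285}} = - \frac{585918}{\left(-611 - 53106 + 118728\right) \frac{1}{153408} + 350023 \left(- \frac{1}{432285}\right)} = - \frac{585918}{65011 \cdot \frac{1}{153408} - \frac{350023}{432285}} = - \frac{585918}{\frac{65011}{153408} - \frac{350023}{432285}} = - \frac{585918}{- \frac{8531016083}{22105325760}} = \left(-585918\right) \left(- \frac{22105325760}{8531016083}\right) = \frac{12951908258647680}{8531016083}$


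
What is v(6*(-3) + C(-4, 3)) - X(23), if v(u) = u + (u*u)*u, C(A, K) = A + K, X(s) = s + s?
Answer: -6924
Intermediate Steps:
X(s) = 2*s
v(u) = u + u³ (v(u) = u + u²*u = u + u³)
v(6*(-3) + C(-4, 3)) - X(23) = ((6*(-3) + (-4 + 3)) + (6*(-3) + (-4 + 3))³) - 2*23 = ((-18 - 1) + (-18 - 1)³) - 1*46 = (-19 + (-19)³) - 46 = (-19 - 6859) - 46 = -6878 - 46 = -6924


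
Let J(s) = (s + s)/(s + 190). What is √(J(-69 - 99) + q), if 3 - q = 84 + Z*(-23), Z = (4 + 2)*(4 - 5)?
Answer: I*√28347/11 ≈ 15.306*I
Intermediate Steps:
J(s) = 2*s/(190 + s) (J(s) = (2*s)/(190 + s) = 2*s/(190 + s))
Z = -6 (Z = 6*(-1) = -6)
q = -219 (q = 3 - (84 - 6*(-23)) = 3 - (84 + 138) = 3 - 1*222 = 3 - 222 = -219)
√(J(-69 - 99) + q) = √(2*(-69 - 99)/(190 + (-69 - 99)) - 219) = √(2*(-168)/(190 - 168) - 219) = √(2*(-168)/22 - 219) = √(2*(-168)*(1/22) - 219) = √(-168/11 - 219) = √(-2577/11) = I*√28347/11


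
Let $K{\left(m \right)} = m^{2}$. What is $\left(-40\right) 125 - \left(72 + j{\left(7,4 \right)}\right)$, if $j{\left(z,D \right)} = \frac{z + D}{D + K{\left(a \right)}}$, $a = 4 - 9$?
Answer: $- \frac{147099}{29} \approx -5072.4$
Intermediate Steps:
$a = -5$ ($a = 4 - 9 = -5$)
$j{\left(z,D \right)} = \frac{D + z}{25 + D}$ ($j{\left(z,D \right)} = \frac{z + D}{D + \left(-5\right)^{2}} = \frac{D + z}{D + 25} = \frac{D + z}{25 + D}$)
$\left(-40\right) 125 - \left(72 + j{\left(7,4 \right)}\right) = \left(-40\right) 125 - \left(72 + \frac{4 + 7}{25 + 4}\right) = -5000 - \left(72 + \frac{1}{29} \cdot 11\right) = -5000 - \frac{2099}{29} = - \frac{147099}{29}$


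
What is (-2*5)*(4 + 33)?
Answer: -370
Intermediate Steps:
(-2*5)*(4 + 33) = -10*37 = -370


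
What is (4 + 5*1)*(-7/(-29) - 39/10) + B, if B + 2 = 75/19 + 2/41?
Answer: -6987721/225910 ≈ -30.931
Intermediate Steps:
B = 1555/779 (B = -2 + (75/19 + 2/41) = -2 + 3113/779 = 1555/779 ≈ 1.9961)
(4 + 5*1)*(-7/(-29) - 39/10) + B = (4 + 5*1)*(-7/(-29) - 39/10) + 1555/779 = (4 + 5)*(-7*(-1/29) - 39*⅒) + 1555/779 = 9*(7/29 - 39/10) + 1555/779 = 9*(-1061/290) + 1555/779 = -9549/290 + 1555/779 = -6987721/225910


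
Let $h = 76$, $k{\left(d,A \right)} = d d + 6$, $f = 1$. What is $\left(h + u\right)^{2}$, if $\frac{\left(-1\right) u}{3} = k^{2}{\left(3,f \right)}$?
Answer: $358801$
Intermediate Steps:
$k{\left(d,A \right)} = 6 + d^{2}$ ($k{\left(d,A \right)} = d^{2} + 6 = 6 + d^{2}$)
$u = -675$ ($u = - 3 \left(6 + 3^{2}\right)^{2} = - 3 \left(6 + 9\right)^{2} = - 3 \cdot 15^{2} = \left(-3\right) 225 = -675$)
$\left(h + u\right)^{2} = \left(76 - 675\right)^{2} = \left(-599\right)^{2} = 358801$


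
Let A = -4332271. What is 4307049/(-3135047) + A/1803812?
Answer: -21350979872525/5655035399164 ≈ -3.7756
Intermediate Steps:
4307049/(-3135047) + A/1803812 = 4307049/(-3135047) - 4332271/1803812 = 4307049*(-1/3135047) - 4332271*1/1803812 = -4307049/3135047 - 4332271/1803812 = -21350979872525/5655035399164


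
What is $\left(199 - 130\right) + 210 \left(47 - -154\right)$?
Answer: $42279$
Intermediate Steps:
$\left(199 - 130\right) + 210 \left(47 - -154\right) = \left(199 - 130\right) + 210 \left(47 + 154\right) = 69 + 210 \cdot 201 = 69 + 42210 = 42279$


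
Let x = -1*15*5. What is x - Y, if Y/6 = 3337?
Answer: -20097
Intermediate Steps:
Y = 20022 (Y = 6*3337 = 20022)
x = -75 (x = -15*5 = -75)
x - Y = -75 - 1*20022 = -75 - 20022 = -20097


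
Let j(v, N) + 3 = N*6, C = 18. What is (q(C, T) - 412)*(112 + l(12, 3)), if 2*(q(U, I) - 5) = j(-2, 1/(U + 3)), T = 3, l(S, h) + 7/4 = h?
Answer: -2589801/56 ≈ -46246.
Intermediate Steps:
l(S, h) = -7/4 + h
j(v, N) = -3 + 6*N (j(v, N) = -3 + N*6 = -3 + 6*N)
q(U, I) = 7/2 + 3/(3 + U) (q(U, I) = 5 + (-3 + 6/(U + 3))/2 = 5 + (-3 + 6/(3 + U))/2 = 5 + (-3/2 + 3/(3 + U)) = 7/2 + 3/(3 + U))
(q(C, T) - 412)*(112 + l(12, 3)) = ((27 + 7*18)/(2*(3 + 18)) - 412)*(112 + (-7/4 + 3)) = ((½)*(27 + 126)/21 - 412)*(112 + 5/4) = ((½)*(1/21)*153 - 412)*(453/4) = (51/14 - 412)*(453/4) = -5717/14*453/4 = -2589801/56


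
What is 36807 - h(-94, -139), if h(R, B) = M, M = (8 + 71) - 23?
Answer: 36751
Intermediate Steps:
M = 56 (M = 79 - 23 = 56)
h(R, B) = 56
36807 - h(-94, -139) = 36807 - 1*56 = 36807 - 56 = 36751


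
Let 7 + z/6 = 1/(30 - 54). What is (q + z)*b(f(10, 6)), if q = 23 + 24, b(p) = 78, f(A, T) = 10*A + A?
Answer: 741/2 ≈ 370.50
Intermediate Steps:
f(A, T) = 11*A
z = -169/4 (z = -42 + 6/(30 - 54) = -42 + 6/(-24) = -42 + 6*(-1/24) = -42 - ¼ = -169/4 ≈ -42.250)
q = 47
(q + z)*b(f(10, 6)) = (47 - 169/4)*78 = (19/4)*78 = 741/2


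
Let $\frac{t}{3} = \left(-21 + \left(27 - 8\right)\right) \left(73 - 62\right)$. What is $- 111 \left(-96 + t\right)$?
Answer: $17982$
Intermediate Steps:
$t = -66$ ($t = 3 \left(-21 + \left(27 - 8\right)\right) \left(73 - 62\right) = 3 \left(-21 + 19\right) 11 = 3 \left(\left(-2\right) 11\right) = 3 \left(-22\right) = -66$)
$- 111 \left(-96 + t\right) = - 111 \left(-96 - 66\right) = \left(-111\right) \left(-162\right) = 17982$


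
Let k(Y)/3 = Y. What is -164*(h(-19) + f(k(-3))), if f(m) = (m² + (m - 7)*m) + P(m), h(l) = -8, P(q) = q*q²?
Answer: 83968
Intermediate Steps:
P(q) = q³
k(Y) = 3*Y
f(m) = m² + m³ + m*(-7 + m) (f(m) = (m² + (m - 7)*m) + m³ = (m² + (-7 + m)*m) + m³ = (m² + m*(-7 + m)) + m³ = m² + m³ + m*(-7 + m))
-164*(h(-19) + f(k(-3))) = -164*(-8 + (3*(-3))*(-7 + (3*(-3))² + 2*(3*(-3)))) = -164*(-8 - 9*(-7 + (-9)² + 2*(-9))) = -164*(-8 - 9*(-7 + 81 - 18)) = -164*(-8 - 9*56) = -164*(-8 - 504) = -164*(-512) = 83968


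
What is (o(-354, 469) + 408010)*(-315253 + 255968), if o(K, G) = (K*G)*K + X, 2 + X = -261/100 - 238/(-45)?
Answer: -631540496202827/180 ≈ -3.5086e+12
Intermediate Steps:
X = 611/900 (X = -2 + (-261/100 - 238/(-45)) = -2 + (-261*1/100 - 238*(-1/45)) = -2 + (-261/100 + 238/45) = -2 + 2411/900 = 611/900 ≈ 0.67889)
o(K, G) = 611/900 + G*K² (o(K, G) = (K*G)*K + 611/900 = (G*K)*K + 611/900 = G*K² + 611/900 = 611/900 + G*K²)
(o(-354, 469) + 408010)*(-315253 + 255968) = ((611/900 + 469*(-354)²) + 408010)*(-315253 + 255968) = ((611/900 + 469*125316) + 408010)*(-59285) = ((611/900 + 58773204) + 408010)*(-59285) = (52895884211/900 + 408010)*(-59285) = (53263093211/900)*(-59285) = -631540496202827/180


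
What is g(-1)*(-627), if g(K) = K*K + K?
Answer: 0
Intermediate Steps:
g(K) = K + K² (g(K) = K² + K = K + K²)
g(-1)*(-627) = -(1 - 1)*(-627) = -1*0*(-627) = 0*(-627) = 0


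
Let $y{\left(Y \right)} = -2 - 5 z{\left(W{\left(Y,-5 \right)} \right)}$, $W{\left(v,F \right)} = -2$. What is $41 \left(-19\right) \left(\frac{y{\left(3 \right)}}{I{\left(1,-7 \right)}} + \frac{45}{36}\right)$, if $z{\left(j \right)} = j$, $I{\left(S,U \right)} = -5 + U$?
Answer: $- \frac{5453}{12} \approx -454.42$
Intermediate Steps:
$y{\left(Y \right)} = 8$ ($y{\left(Y \right)} = -2 - -10 = -2 + 10 = 8$)
$41 \left(-19\right) \left(\frac{y{\left(3 \right)}}{I{\left(1,-7 \right)}} + \frac{45}{36}\right) = 41 \left(-19\right) \left(\frac{8}{-5 - 7} + \frac{45}{36}\right) = - 779 \left(\frac{8}{-12} + 45 \cdot \frac{1}{36}\right) = - 779 \left(8 \left(- \frac{1}{12}\right) + \frac{5}{4}\right) = - 779 \left(- \frac{2}{3} + \frac{5}{4}\right) = \left(-779\right) \frac{7}{12} = - \frac{5453}{12}$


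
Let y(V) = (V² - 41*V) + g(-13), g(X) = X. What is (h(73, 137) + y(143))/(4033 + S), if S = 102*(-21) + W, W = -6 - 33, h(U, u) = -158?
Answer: 14415/1852 ≈ 7.7835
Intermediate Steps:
W = -39
y(V) = -13 + V² - 41*V (y(V) = (V² - 41*V) - 13 = -13 + V² - 41*V)
S = -2181 (S = 102*(-21) - 39 = -2142 - 39 = -2181)
(h(73, 137) + y(143))/(4033 + S) = (-158 + (-13 + 143² - 41*143))/(4033 - 2181) = (-158 + (-13 + 20449 - 5863))/1852 = (-158 + 14573)*(1/1852) = 14415*(1/1852) = 14415/1852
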